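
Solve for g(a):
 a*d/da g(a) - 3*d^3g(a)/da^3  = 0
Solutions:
 g(a) = C1 + Integral(C2*airyai(3^(2/3)*a/3) + C3*airybi(3^(2/3)*a/3), a)


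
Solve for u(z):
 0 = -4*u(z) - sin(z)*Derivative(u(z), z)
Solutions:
 u(z) = C1*(cos(z)^2 + 2*cos(z) + 1)/(cos(z)^2 - 2*cos(z) + 1)


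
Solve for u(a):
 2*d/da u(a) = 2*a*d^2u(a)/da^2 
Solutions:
 u(a) = C1 + C2*a^2


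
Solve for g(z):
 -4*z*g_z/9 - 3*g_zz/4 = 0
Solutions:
 g(z) = C1 + C2*erf(2*sqrt(6)*z/9)


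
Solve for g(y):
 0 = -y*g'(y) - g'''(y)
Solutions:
 g(y) = C1 + Integral(C2*airyai(-y) + C3*airybi(-y), y)


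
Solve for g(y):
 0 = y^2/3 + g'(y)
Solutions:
 g(y) = C1 - y^3/9


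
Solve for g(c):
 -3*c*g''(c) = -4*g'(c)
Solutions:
 g(c) = C1 + C2*c^(7/3)


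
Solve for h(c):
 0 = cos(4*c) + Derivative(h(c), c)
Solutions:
 h(c) = C1 - sin(4*c)/4


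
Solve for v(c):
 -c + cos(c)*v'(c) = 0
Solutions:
 v(c) = C1 + Integral(c/cos(c), c)


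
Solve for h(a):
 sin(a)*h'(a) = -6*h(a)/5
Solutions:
 h(a) = C1*(cos(a) + 1)^(3/5)/(cos(a) - 1)^(3/5)


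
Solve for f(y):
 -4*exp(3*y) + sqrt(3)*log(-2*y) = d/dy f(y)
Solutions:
 f(y) = C1 + sqrt(3)*y*log(-y) + sqrt(3)*y*(-1 + log(2)) - 4*exp(3*y)/3


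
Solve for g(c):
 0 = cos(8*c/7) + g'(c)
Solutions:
 g(c) = C1 - 7*sin(8*c/7)/8


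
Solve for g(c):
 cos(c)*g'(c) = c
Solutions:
 g(c) = C1 + Integral(c/cos(c), c)


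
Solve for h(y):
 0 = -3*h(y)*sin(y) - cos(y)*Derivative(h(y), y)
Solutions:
 h(y) = C1*cos(y)^3


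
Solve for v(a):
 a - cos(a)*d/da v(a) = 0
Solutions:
 v(a) = C1 + Integral(a/cos(a), a)


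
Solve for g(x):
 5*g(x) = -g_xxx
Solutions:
 g(x) = C3*exp(-5^(1/3)*x) + (C1*sin(sqrt(3)*5^(1/3)*x/2) + C2*cos(sqrt(3)*5^(1/3)*x/2))*exp(5^(1/3)*x/2)


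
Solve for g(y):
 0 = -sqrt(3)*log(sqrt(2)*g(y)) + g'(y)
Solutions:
 -2*sqrt(3)*Integral(1/(2*log(_y) + log(2)), (_y, g(y)))/3 = C1 - y


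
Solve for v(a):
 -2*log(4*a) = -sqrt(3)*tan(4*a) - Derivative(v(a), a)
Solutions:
 v(a) = C1 + 2*a*log(a) - 2*a + 4*a*log(2) + sqrt(3)*log(cos(4*a))/4


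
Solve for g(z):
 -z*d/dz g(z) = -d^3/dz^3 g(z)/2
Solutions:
 g(z) = C1 + Integral(C2*airyai(2^(1/3)*z) + C3*airybi(2^(1/3)*z), z)


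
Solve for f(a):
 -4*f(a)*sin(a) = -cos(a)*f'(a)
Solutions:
 f(a) = C1/cos(a)^4


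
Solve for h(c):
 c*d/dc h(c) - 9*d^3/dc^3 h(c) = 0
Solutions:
 h(c) = C1 + Integral(C2*airyai(3^(1/3)*c/3) + C3*airybi(3^(1/3)*c/3), c)


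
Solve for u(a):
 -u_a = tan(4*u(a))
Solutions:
 u(a) = -asin(C1*exp(-4*a))/4 + pi/4
 u(a) = asin(C1*exp(-4*a))/4


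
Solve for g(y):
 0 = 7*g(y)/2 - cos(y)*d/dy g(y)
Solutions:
 g(y) = C1*(sin(y) + 1)^(7/4)/(sin(y) - 1)^(7/4)


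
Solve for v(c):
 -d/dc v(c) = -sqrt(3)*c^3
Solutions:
 v(c) = C1 + sqrt(3)*c^4/4


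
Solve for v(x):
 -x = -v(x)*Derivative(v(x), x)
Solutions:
 v(x) = -sqrt(C1 + x^2)
 v(x) = sqrt(C1 + x^2)


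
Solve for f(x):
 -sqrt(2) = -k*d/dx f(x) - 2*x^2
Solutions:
 f(x) = C1 - 2*x^3/(3*k) + sqrt(2)*x/k


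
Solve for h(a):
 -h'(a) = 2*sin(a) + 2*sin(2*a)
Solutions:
 h(a) = C1 + 2*cos(a) + cos(2*a)


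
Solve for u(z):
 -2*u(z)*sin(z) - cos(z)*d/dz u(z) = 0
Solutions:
 u(z) = C1*cos(z)^2


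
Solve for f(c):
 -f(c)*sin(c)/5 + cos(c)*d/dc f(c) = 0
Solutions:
 f(c) = C1/cos(c)^(1/5)


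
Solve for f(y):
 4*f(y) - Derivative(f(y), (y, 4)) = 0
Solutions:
 f(y) = C1*exp(-sqrt(2)*y) + C2*exp(sqrt(2)*y) + C3*sin(sqrt(2)*y) + C4*cos(sqrt(2)*y)


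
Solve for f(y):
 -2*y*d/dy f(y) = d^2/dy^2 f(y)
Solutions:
 f(y) = C1 + C2*erf(y)


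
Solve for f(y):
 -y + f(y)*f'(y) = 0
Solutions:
 f(y) = -sqrt(C1 + y^2)
 f(y) = sqrt(C1 + y^2)


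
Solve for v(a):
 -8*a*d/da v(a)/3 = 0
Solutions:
 v(a) = C1


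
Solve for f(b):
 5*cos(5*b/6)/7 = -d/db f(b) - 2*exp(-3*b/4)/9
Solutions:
 f(b) = C1 - 6*sin(5*b/6)/7 + 8*exp(-3*b/4)/27


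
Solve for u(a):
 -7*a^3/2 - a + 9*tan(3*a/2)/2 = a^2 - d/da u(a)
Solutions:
 u(a) = C1 + 7*a^4/8 + a^3/3 + a^2/2 + 3*log(cos(3*a/2))


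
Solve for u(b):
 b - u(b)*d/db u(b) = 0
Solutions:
 u(b) = -sqrt(C1 + b^2)
 u(b) = sqrt(C1 + b^2)


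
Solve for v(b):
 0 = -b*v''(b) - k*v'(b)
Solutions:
 v(b) = C1 + b^(1 - re(k))*(C2*sin(log(b)*Abs(im(k))) + C3*cos(log(b)*im(k)))


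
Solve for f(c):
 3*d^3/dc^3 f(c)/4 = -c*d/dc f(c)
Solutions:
 f(c) = C1 + Integral(C2*airyai(-6^(2/3)*c/3) + C3*airybi(-6^(2/3)*c/3), c)


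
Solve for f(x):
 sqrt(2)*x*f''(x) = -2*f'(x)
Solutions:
 f(x) = C1 + C2*x^(1 - sqrt(2))


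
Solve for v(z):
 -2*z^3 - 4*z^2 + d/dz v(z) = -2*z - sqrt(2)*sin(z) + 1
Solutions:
 v(z) = C1 + z^4/2 + 4*z^3/3 - z^2 + z + sqrt(2)*cos(z)


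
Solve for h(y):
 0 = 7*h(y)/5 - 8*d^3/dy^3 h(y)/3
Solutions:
 h(y) = C3*exp(21^(1/3)*5^(2/3)*y/10) + (C1*sin(3^(5/6)*5^(2/3)*7^(1/3)*y/20) + C2*cos(3^(5/6)*5^(2/3)*7^(1/3)*y/20))*exp(-21^(1/3)*5^(2/3)*y/20)


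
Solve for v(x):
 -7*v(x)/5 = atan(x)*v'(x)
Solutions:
 v(x) = C1*exp(-7*Integral(1/atan(x), x)/5)


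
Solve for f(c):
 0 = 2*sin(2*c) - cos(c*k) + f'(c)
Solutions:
 f(c) = C1 + cos(2*c) + sin(c*k)/k


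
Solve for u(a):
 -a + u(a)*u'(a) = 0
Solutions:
 u(a) = -sqrt(C1 + a^2)
 u(a) = sqrt(C1 + a^2)


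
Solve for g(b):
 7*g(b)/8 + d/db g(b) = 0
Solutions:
 g(b) = C1*exp(-7*b/8)


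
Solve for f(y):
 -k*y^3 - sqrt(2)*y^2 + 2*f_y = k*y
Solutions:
 f(y) = C1 + k*y^4/8 + k*y^2/4 + sqrt(2)*y^3/6


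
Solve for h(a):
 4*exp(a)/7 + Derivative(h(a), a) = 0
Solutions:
 h(a) = C1 - 4*exp(a)/7


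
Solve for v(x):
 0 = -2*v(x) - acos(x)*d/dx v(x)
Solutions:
 v(x) = C1*exp(-2*Integral(1/acos(x), x))


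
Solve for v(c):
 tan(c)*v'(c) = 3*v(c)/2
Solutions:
 v(c) = C1*sin(c)^(3/2)


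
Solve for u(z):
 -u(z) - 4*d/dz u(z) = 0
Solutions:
 u(z) = C1*exp(-z/4)


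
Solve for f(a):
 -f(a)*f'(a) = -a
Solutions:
 f(a) = -sqrt(C1 + a^2)
 f(a) = sqrt(C1 + a^2)


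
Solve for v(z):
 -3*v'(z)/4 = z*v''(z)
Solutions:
 v(z) = C1 + C2*z^(1/4)


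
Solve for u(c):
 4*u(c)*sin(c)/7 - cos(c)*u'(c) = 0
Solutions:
 u(c) = C1/cos(c)^(4/7)


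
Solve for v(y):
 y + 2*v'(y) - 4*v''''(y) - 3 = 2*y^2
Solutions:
 v(y) = C1 + C4*exp(2^(2/3)*y/2) + y^3/3 - y^2/4 + 3*y/2 + (C2*sin(2^(2/3)*sqrt(3)*y/4) + C3*cos(2^(2/3)*sqrt(3)*y/4))*exp(-2^(2/3)*y/4)


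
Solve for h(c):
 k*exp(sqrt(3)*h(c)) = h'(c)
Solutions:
 h(c) = sqrt(3)*(2*log(-1/(C1 + c*k)) - log(3))/6


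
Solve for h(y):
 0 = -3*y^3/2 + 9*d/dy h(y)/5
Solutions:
 h(y) = C1 + 5*y^4/24


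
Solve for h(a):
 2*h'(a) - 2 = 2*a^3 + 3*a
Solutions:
 h(a) = C1 + a^4/4 + 3*a^2/4 + a


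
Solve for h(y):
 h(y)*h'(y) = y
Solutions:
 h(y) = -sqrt(C1 + y^2)
 h(y) = sqrt(C1 + y^2)


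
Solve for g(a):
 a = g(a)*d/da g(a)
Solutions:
 g(a) = -sqrt(C1 + a^2)
 g(a) = sqrt(C1 + a^2)


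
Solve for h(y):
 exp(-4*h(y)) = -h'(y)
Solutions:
 h(y) = log(-I*(C1 - 4*y)^(1/4))
 h(y) = log(I*(C1 - 4*y)^(1/4))
 h(y) = log(-(C1 - 4*y)^(1/4))
 h(y) = log(C1 - 4*y)/4


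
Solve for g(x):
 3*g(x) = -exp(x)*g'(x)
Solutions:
 g(x) = C1*exp(3*exp(-x))


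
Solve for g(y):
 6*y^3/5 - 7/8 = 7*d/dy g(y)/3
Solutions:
 g(y) = C1 + 9*y^4/70 - 3*y/8


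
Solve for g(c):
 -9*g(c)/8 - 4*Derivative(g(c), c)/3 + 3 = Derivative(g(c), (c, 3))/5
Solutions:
 g(c) = C1*exp(10^(1/3)*c*(-32*5^(1/3)/(243 + sqrt(140969))^(1/3) + 2^(1/3)*(243 + sqrt(140969))^(1/3))/24)*sin(10^(1/3)*sqrt(3)*c*(32*5^(1/3)/(243 + sqrt(140969))^(1/3) + 2^(1/3)*(243 + sqrt(140969))^(1/3))/24) + C2*exp(10^(1/3)*c*(-32*5^(1/3)/(243 + sqrt(140969))^(1/3) + 2^(1/3)*(243 + sqrt(140969))^(1/3))/24)*cos(10^(1/3)*sqrt(3)*c*(32*5^(1/3)/(243 + sqrt(140969))^(1/3) + 2^(1/3)*(243 + sqrt(140969))^(1/3))/24) + C3*exp(-10^(1/3)*c*(-32*5^(1/3)/(243 + sqrt(140969))^(1/3) + 2^(1/3)*(243 + sqrt(140969))^(1/3))/12) + 8/3


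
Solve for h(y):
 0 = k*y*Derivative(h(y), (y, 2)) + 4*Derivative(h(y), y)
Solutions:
 h(y) = C1 + y^(((re(k) - 4)*re(k) + im(k)^2)/(re(k)^2 + im(k)^2))*(C2*sin(4*log(y)*Abs(im(k))/(re(k)^2 + im(k)^2)) + C3*cos(4*log(y)*im(k)/(re(k)^2 + im(k)^2)))


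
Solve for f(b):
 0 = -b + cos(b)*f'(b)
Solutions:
 f(b) = C1 + Integral(b/cos(b), b)


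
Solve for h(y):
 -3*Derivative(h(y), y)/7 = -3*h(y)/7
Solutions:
 h(y) = C1*exp(y)


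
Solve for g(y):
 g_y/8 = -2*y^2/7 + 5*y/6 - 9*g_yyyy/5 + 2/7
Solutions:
 g(y) = C1 + C4*exp(-15^(1/3)*y/6) - 16*y^3/21 + 10*y^2/3 + 16*y/7 + (C2*sin(3^(5/6)*5^(1/3)*y/12) + C3*cos(3^(5/6)*5^(1/3)*y/12))*exp(15^(1/3)*y/12)


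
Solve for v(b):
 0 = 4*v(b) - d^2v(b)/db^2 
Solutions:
 v(b) = C1*exp(-2*b) + C2*exp(2*b)


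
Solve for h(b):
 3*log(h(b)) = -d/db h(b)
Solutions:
 li(h(b)) = C1 - 3*b


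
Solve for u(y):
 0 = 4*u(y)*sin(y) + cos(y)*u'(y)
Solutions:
 u(y) = C1*cos(y)^4


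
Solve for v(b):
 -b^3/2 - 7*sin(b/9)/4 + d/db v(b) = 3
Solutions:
 v(b) = C1 + b^4/8 + 3*b - 63*cos(b/9)/4


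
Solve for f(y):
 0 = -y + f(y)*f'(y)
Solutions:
 f(y) = -sqrt(C1 + y^2)
 f(y) = sqrt(C1 + y^2)


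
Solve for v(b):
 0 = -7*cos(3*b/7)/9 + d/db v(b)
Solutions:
 v(b) = C1 + 49*sin(3*b/7)/27


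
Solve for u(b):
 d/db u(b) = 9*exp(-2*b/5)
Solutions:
 u(b) = C1 - 45*exp(-2*b/5)/2


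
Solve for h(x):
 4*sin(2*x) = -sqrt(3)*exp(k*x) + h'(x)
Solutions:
 h(x) = C1 - 2*cos(2*x) + sqrt(3)*exp(k*x)/k


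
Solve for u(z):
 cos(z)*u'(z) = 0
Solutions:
 u(z) = C1


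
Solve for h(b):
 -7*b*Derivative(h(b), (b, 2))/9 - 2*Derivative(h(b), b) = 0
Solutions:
 h(b) = C1 + C2/b^(11/7)


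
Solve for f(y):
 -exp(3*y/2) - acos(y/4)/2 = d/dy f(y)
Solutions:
 f(y) = C1 - y*acos(y/4)/2 + sqrt(16 - y^2)/2 - 2*exp(3*y/2)/3


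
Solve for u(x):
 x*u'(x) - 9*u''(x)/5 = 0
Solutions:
 u(x) = C1 + C2*erfi(sqrt(10)*x/6)


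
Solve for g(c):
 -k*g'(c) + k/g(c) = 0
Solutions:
 g(c) = -sqrt(C1 + 2*c)
 g(c) = sqrt(C1 + 2*c)


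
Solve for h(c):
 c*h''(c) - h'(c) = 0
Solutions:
 h(c) = C1 + C2*c^2


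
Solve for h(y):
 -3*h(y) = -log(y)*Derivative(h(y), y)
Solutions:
 h(y) = C1*exp(3*li(y))


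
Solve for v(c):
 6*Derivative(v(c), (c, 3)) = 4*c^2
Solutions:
 v(c) = C1 + C2*c + C3*c^2 + c^5/90


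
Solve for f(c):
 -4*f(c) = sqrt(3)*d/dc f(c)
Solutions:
 f(c) = C1*exp(-4*sqrt(3)*c/3)


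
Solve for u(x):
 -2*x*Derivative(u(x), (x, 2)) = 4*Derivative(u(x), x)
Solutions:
 u(x) = C1 + C2/x


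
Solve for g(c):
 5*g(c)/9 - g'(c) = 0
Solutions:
 g(c) = C1*exp(5*c/9)


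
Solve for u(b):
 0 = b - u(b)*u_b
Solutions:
 u(b) = -sqrt(C1 + b^2)
 u(b) = sqrt(C1 + b^2)


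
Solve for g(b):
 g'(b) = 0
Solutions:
 g(b) = C1


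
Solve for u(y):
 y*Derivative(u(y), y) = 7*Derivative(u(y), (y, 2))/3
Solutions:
 u(y) = C1 + C2*erfi(sqrt(42)*y/14)


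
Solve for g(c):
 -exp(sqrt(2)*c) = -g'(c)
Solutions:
 g(c) = C1 + sqrt(2)*exp(sqrt(2)*c)/2


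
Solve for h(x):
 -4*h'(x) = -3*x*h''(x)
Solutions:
 h(x) = C1 + C2*x^(7/3)


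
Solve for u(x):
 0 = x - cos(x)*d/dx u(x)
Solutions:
 u(x) = C1 + Integral(x/cos(x), x)


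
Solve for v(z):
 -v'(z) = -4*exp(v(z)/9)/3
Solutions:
 v(z) = 9*log(-1/(C1 + 4*z)) + 27*log(3)


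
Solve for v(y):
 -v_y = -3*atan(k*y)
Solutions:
 v(y) = C1 + 3*Piecewise((y*atan(k*y) - log(k^2*y^2 + 1)/(2*k), Ne(k, 0)), (0, True))


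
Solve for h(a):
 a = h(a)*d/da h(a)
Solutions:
 h(a) = -sqrt(C1 + a^2)
 h(a) = sqrt(C1 + a^2)


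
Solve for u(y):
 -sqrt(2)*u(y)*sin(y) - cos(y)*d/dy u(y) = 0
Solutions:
 u(y) = C1*cos(y)^(sqrt(2))


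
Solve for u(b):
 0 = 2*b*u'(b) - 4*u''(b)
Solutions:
 u(b) = C1 + C2*erfi(b/2)


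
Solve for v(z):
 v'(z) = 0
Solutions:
 v(z) = C1


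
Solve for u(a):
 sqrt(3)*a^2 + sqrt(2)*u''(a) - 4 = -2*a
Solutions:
 u(a) = C1 + C2*a - sqrt(6)*a^4/24 - sqrt(2)*a^3/6 + sqrt(2)*a^2


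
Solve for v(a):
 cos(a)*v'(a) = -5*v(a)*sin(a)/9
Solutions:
 v(a) = C1*cos(a)^(5/9)


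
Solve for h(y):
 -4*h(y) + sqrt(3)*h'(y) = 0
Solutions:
 h(y) = C1*exp(4*sqrt(3)*y/3)


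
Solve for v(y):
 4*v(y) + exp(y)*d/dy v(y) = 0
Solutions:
 v(y) = C1*exp(4*exp(-y))


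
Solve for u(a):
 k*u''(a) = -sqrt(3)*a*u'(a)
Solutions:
 u(a) = C1 + C2*sqrt(k)*erf(sqrt(2)*3^(1/4)*a*sqrt(1/k)/2)


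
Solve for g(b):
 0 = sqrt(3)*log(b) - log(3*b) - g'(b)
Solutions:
 g(b) = C1 - b*log(b) + sqrt(3)*b*log(b) - sqrt(3)*b - b*log(3) + b


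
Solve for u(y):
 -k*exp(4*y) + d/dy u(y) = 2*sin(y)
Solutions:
 u(y) = C1 + k*exp(4*y)/4 - 2*cos(y)


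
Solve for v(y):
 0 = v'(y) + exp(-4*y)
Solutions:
 v(y) = C1 + exp(-4*y)/4


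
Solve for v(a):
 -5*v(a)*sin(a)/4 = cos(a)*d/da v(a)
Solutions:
 v(a) = C1*cos(a)^(5/4)


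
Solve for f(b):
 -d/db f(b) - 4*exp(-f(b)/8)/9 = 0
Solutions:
 f(b) = 8*log(C1 - b/18)


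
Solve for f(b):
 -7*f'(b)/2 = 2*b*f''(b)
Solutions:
 f(b) = C1 + C2/b^(3/4)


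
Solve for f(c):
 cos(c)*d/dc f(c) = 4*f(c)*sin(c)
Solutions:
 f(c) = C1/cos(c)^4


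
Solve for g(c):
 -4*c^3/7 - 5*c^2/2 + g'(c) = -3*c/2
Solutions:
 g(c) = C1 + c^4/7 + 5*c^3/6 - 3*c^2/4


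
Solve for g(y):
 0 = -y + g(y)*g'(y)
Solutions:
 g(y) = -sqrt(C1 + y^2)
 g(y) = sqrt(C1 + y^2)


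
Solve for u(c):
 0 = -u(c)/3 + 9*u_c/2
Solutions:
 u(c) = C1*exp(2*c/27)


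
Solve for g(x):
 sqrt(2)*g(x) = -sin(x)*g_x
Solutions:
 g(x) = C1*(cos(x) + 1)^(sqrt(2)/2)/(cos(x) - 1)^(sqrt(2)/2)


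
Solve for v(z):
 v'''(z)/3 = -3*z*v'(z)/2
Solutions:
 v(z) = C1 + Integral(C2*airyai(-6^(2/3)*z/2) + C3*airybi(-6^(2/3)*z/2), z)


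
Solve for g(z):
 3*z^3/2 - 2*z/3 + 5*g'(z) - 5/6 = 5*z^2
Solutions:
 g(z) = C1 - 3*z^4/40 + z^3/3 + z^2/15 + z/6


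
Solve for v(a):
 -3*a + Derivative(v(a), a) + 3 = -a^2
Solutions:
 v(a) = C1 - a^3/3 + 3*a^2/2 - 3*a


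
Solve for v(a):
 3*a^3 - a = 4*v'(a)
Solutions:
 v(a) = C1 + 3*a^4/16 - a^2/8


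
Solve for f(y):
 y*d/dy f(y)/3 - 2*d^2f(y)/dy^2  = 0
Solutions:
 f(y) = C1 + C2*erfi(sqrt(3)*y/6)


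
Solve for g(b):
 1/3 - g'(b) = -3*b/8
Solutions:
 g(b) = C1 + 3*b^2/16 + b/3


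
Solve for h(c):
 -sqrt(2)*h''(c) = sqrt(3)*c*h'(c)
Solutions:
 h(c) = C1 + C2*erf(6^(1/4)*c/2)


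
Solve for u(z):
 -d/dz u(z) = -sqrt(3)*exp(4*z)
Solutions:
 u(z) = C1 + sqrt(3)*exp(4*z)/4


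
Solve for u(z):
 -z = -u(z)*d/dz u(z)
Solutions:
 u(z) = -sqrt(C1 + z^2)
 u(z) = sqrt(C1 + z^2)


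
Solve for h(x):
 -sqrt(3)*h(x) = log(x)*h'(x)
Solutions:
 h(x) = C1*exp(-sqrt(3)*li(x))


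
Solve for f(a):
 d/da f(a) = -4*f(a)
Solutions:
 f(a) = C1*exp(-4*a)


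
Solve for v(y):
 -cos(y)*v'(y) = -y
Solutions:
 v(y) = C1 + Integral(y/cos(y), y)


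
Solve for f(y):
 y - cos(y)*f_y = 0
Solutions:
 f(y) = C1 + Integral(y/cos(y), y)


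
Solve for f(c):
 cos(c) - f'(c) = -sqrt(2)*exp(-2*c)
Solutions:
 f(c) = C1 + sin(c) - sqrt(2)*exp(-2*c)/2


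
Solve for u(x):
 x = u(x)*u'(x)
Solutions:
 u(x) = -sqrt(C1 + x^2)
 u(x) = sqrt(C1 + x^2)


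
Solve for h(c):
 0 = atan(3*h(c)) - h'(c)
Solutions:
 Integral(1/atan(3*_y), (_y, h(c))) = C1 + c


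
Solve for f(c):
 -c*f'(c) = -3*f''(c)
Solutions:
 f(c) = C1 + C2*erfi(sqrt(6)*c/6)


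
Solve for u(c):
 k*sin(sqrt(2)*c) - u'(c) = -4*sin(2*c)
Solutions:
 u(c) = C1 - sqrt(2)*k*cos(sqrt(2)*c)/2 - 2*cos(2*c)


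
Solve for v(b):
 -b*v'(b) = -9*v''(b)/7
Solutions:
 v(b) = C1 + C2*erfi(sqrt(14)*b/6)


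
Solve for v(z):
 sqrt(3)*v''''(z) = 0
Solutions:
 v(z) = C1 + C2*z + C3*z^2 + C4*z^3


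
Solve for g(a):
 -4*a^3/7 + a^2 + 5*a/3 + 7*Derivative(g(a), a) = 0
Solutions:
 g(a) = C1 + a^4/49 - a^3/21 - 5*a^2/42


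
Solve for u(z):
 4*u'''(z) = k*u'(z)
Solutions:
 u(z) = C1 + C2*exp(-sqrt(k)*z/2) + C3*exp(sqrt(k)*z/2)


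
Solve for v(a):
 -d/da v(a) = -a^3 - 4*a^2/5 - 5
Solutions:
 v(a) = C1 + a^4/4 + 4*a^3/15 + 5*a


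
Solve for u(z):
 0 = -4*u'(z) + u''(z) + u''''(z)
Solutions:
 u(z) = C1 + C2*exp(z*(-3*(2 + sqrt(327)/9)^(1/3) + (2 + sqrt(327)/9)^(-1/3))/6)*sin(sqrt(3)*z*((2 + sqrt(327)/9)^(-1/3) + 3*(2 + sqrt(327)/9)^(1/3))/6) + C3*exp(z*(-3*(2 + sqrt(327)/9)^(1/3) + (2 + sqrt(327)/9)^(-1/3))/6)*cos(sqrt(3)*z*((2 + sqrt(327)/9)^(-1/3) + 3*(2 + sqrt(327)/9)^(1/3))/6) + C4*exp(z*(-1/(3*(2 + sqrt(327)/9)^(1/3)) + (2 + sqrt(327)/9)^(1/3)))


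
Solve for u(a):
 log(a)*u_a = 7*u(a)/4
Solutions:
 u(a) = C1*exp(7*li(a)/4)


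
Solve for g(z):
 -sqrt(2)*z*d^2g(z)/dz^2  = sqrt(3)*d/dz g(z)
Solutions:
 g(z) = C1 + C2*z^(1 - sqrt(6)/2)


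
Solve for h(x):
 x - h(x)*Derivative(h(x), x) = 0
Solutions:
 h(x) = -sqrt(C1 + x^2)
 h(x) = sqrt(C1 + x^2)


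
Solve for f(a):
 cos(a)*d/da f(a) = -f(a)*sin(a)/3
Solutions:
 f(a) = C1*cos(a)^(1/3)


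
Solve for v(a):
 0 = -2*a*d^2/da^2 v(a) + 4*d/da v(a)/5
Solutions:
 v(a) = C1 + C2*a^(7/5)


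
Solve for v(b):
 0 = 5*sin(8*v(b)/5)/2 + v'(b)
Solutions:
 5*b/2 + 5*log(cos(8*v(b)/5) - 1)/16 - 5*log(cos(8*v(b)/5) + 1)/16 = C1


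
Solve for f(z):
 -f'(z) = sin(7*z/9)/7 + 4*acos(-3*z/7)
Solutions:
 f(z) = C1 - 4*z*acos(-3*z/7) - 4*sqrt(49 - 9*z^2)/3 + 9*cos(7*z/9)/49


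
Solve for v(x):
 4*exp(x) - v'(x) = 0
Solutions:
 v(x) = C1 + 4*exp(x)


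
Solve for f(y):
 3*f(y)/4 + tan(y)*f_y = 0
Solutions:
 f(y) = C1/sin(y)^(3/4)


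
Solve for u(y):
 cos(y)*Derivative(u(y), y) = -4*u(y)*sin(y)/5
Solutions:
 u(y) = C1*cos(y)^(4/5)


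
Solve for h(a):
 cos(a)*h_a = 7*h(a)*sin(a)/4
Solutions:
 h(a) = C1/cos(a)^(7/4)


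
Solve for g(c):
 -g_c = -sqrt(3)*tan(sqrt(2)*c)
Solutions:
 g(c) = C1 - sqrt(6)*log(cos(sqrt(2)*c))/2


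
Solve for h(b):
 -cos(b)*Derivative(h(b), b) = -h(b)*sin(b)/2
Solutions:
 h(b) = C1/sqrt(cos(b))


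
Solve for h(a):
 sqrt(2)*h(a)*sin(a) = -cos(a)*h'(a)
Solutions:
 h(a) = C1*cos(a)^(sqrt(2))


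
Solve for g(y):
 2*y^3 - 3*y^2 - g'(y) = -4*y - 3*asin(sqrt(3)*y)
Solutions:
 g(y) = C1 + y^4/2 - y^3 + 2*y^2 + 3*y*asin(sqrt(3)*y) + sqrt(3)*sqrt(1 - 3*y^2)


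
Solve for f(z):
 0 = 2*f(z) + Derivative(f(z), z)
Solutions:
 f(z) = C1*exp(-2*z)


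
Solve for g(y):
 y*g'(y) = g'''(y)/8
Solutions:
 g(y) = C1 + Integral(C2*airyai(2*y) + C3*airybi(2*y), y)


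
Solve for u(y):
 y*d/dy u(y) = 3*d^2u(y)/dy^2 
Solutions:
 u(y) = C1 + C2*erfi(sqrt(6)*y/6)


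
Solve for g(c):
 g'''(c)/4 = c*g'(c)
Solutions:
 g(c) = C1 + Integral(C2*airyai(2^(2/3)*c) + C3*airybi(2^(2/3)*c), c)


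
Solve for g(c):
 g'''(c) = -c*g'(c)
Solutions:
 g(c) = C1 + Integral(C2*airyai(-c) + C3*airybi(-c), c)


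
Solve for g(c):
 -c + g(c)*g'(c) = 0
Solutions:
 g(c) = -sqrt(C1 + c^2)
 g(c) = sqrt(C1 + c^2)


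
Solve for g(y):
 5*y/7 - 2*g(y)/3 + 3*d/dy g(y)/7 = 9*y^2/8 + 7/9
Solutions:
 g(y) = C1*exp(14*y/9) - 27*y^2/16 - 123*y/112 - 8809/4704


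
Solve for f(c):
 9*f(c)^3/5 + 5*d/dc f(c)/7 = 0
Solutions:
 f(c) = -5*sqrt(2)*sqrt(-1/(C1 - 63*c))/2
 f(c) = 5*sqrt(2)*sqrt(-1/(C1 - 63*c))/2


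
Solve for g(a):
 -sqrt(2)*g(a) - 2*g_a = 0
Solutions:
 g(a) = C1*exp(-sqrt(2)*a/2)


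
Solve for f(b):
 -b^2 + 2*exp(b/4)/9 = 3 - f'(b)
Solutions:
 f(b) = C1 + b^3/3 + 3*b - 8*exp(b/4)/9


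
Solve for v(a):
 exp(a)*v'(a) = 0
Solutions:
 v(a) = C1


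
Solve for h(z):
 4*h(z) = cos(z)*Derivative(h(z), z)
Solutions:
 h(z) = C1*(sin(z)^2 + 2*sin(z) + 1)/(sin(z)^2 - 2*sin(z) + 1)


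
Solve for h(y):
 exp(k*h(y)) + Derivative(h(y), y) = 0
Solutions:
 h(y) = Piecewise((log(1/(C1*k + k*y))/k, Ne(k, 0)), (nan, True))
 h(y) = Piecewise((C1 - y, Eq(k, 0)), (nan, True))


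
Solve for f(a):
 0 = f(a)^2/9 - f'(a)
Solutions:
 f(a) = -9/(C1 + a)


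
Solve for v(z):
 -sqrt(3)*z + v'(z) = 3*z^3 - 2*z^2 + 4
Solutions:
 v(z) = C1 + 3*z^4/4 - 2*z^3/3 + sqrt(3)*z^2/2 + 4*z


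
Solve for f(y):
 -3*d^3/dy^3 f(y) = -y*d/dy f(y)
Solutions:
 f(y) = C1 + Integral(C2*airyai(3^(2/3)*y/3) + C3*airybi(3^(2/3)*y/3), y)


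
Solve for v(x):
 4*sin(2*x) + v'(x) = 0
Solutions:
 v(x) = C1 + 2*cos(2*x)


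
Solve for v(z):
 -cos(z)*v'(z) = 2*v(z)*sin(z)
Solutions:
 v(z) = C1*cos(z)^2


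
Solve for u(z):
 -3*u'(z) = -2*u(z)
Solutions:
 u(z) = C1*exp(2*z/3)


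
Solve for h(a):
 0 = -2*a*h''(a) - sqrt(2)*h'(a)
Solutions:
 h(a) = C1 + C2*a^(1 - sqrt(2)/2)


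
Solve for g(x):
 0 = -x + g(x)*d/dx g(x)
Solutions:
 g(x) = -sqrt(C1 + x^2)
 g(x) = sqrt(C1 + x^2)


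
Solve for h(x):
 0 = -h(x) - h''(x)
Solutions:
 h(x) = C1*sin(x) + C2*cos(x)


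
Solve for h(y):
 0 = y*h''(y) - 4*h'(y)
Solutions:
 h(y) = C1 + C2*y^5


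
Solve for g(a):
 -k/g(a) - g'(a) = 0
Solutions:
 g(a) = -sqrt(C1 - 2*a*k)
 g(a) = sqrt(C1 - 2*a*k)


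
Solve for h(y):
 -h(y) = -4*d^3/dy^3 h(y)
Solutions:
 h(y) = C3*exp(2^(1/3)*y/2) + (C1*sin(2^(1/3)*sqrt(3)*y/4) + C2*cos(2^(1/3)*sqrt(3)*y/4))*exp(-2^(1/3)*y/4)


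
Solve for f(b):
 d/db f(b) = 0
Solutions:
 f(b) = C1


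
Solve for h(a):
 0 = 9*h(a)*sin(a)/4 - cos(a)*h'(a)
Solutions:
 h(a) = C1/cos(a)^(9/4)


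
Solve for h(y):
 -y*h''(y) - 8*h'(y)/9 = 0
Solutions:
 h(y) = C1 + C2*y^(1/9)


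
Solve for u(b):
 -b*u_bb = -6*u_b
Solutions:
 u(b) = C1 + C2*b^7


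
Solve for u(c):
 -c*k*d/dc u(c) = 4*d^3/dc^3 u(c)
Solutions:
 u(c) = C1 + Integral(C2*airyai(2^(1/3)*c*(-k)^(1/3)/2) + C3*airybi(2^(1/3)*c*(-k)^(1/3)/2), c)


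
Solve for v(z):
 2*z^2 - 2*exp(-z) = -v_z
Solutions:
 v(z) = C1 - 2*z^3/3 - 2*exp(-z)


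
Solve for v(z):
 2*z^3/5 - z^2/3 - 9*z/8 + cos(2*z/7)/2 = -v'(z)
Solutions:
 v(z) = C1 - z^4/10 + z^3/9 + 9*z^2/16 - 7*sin(2*z/7)/4


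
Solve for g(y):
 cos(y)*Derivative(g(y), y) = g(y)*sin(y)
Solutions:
 g(y) = C1/cos(y)


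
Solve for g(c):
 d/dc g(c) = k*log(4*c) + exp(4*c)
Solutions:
 g(c) = C1 + c*k*log(c) + c*k*(-1 + 2*log(2)) + exp(4*c)/4


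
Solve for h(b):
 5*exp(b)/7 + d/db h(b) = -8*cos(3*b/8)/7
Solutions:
 h(b) = C1 - 5*exp(b)/7 - 64*sin(3*b/8)/21


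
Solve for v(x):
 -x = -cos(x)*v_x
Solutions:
 v(x) = C1 + Integral(x/cos(x), x)


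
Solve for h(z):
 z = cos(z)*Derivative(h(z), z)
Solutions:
 h(z) = C1 + Integral(z/cos(z), z)


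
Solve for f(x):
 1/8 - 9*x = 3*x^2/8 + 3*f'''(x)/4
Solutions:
 f(x) = C1 + C2*x + C3*x^2 - x^5/120 - x^4/2 + x^3/36


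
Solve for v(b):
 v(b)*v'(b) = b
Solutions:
 v(b) = -sqrt(C1 + b^2)
 v(b) = sqrt(C1 + b^2)


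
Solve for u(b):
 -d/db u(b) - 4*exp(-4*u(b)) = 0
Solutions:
 u(b) = log(-I*(C1 - 16*b)^(1/4))
 u(b) = log(I*(C1 - 16*b)^(1/4))
 u(b) = log(-(C1 - 16*b)^(1/4))
 u(b) = log(C1 - 16*b)/4


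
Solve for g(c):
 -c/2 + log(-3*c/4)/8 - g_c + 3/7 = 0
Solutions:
 g(c) = C1 - c^2/4 + c*log(-c)/8 + c*(-14*log(2) + 7*log(3) + 17)/56


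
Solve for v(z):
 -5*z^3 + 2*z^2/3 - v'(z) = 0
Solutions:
 v(z) = C1 - 5*z^4/4 + 2*z^3/9


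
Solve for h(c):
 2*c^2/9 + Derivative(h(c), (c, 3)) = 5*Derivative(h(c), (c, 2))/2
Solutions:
 h(c) = C1 + C2*c + C3*exp(5*c/2) + c^4/135 + 8*c^3/675 + 16*c^2/1125


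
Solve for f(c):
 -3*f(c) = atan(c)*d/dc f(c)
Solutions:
 f(c) = C1*exp(-3*Integral(1/atan(c), c))


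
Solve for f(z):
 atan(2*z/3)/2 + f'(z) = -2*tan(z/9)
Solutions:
 f(z) = C1 - z*atan(2*z/3)/2 + 3*log(4*z^2 + 9)/8 + 18*log(cos(z/9))


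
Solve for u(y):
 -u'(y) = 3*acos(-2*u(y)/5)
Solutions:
 Integral(1/acos(-2*_y/5), (_y, u(y))) = C1 - 3*y


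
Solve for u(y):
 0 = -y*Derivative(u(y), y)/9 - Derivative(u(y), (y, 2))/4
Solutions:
 u(y) = C1 + C2*erf(sqrt(2)*y/3)


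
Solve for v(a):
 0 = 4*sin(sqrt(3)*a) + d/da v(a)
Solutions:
 v(a) = C1 + 4*sqrt(3)*cos(sqrt(3)*a)/3


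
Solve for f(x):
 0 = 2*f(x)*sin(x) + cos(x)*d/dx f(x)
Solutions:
 f(x) = C1*cos(x)^2


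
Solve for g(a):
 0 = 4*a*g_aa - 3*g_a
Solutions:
 g(a) = C1 + C2*a^(7/4)


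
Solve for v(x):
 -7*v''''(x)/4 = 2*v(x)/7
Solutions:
 v(x) = (C1*sin(2^(1/4)*sqrt(7)*x/7) + C2*cos(2^(1/4)*sqrt(7)*x/7))*exp(-2^(1/4)*sqrt(7)*x/7) + (C3*sin(2^(1/4)*sqrt(7)*x/7) + C4*cos(2^(1/4)*sqrt(7)*x/7))*exp(2^(1/4)*sqrt(7)*x/7)


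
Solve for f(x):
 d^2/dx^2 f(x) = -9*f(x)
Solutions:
 f(x) = C1*sin(3*x) + C2*cos(3*x)


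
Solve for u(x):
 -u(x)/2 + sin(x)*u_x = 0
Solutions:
 u(x) = C1*(cos(x) - 1)^(1/4)/(cos(x) + 1)^(1/4)


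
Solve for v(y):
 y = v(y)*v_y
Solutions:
 v(y) = -sqrt(C1 + y^2)
 v(y) = sqrt(C1 + y^2)


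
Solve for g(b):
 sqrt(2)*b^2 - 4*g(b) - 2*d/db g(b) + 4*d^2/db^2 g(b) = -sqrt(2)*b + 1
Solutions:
 g(b) = C1*exp(b*(1 - sqrt(17))/4) + C2*exp(b*(1 + sqrt(17))/4) + sqrt(2)*b^2/4 - 1/4 + sqrt(2)/2


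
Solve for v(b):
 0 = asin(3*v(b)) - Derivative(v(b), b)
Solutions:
 Integral(1/asin(3*_y), (_y, v(b))) = C1 + b


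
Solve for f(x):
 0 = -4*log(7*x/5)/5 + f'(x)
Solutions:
 f(x) = C1 + 4*x*log(x)/5 - 4*x*log(5)/5 - 4*x/5 + 4*x*log(7)/5


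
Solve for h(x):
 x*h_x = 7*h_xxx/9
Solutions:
 h(x) = C1 + Integral(C2*airyai(21^(2/3)*x/7) + C3*airybi(21^(2/3)*x/7), x)


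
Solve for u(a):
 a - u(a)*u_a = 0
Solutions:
 u(a) = -sqrt(C1 + a^2)
 u(a) = sqrt(C1 + a^2)


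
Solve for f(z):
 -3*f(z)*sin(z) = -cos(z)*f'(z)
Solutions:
 f(z) = C1/cos(z)^3


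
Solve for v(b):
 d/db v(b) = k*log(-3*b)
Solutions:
 v(b) = C1 + b*k*log(-b) + b*k*(-1 + log(3))


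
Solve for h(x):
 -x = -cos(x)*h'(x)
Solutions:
 h(x) = C1 + Integral(x/cos(x), x)


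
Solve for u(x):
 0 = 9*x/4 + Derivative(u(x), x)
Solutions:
 u(x) = C1 - 9*x^2/8


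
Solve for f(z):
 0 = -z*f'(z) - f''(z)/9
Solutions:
 f(z) = C1 + C2*erf(3*sqrt(2)*z/2)


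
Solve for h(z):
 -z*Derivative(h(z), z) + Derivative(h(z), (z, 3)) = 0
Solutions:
 h(z) = C1 + Integral(C2*airyai(z) + C3*airybi(z), z)


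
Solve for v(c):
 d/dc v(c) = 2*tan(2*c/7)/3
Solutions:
 v(c) = C1 - 7*log(cos(2*c/7))/3


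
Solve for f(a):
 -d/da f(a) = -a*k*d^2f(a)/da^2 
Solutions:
 f(a) = C1 + a^(((re(k) + 1)*re(k) + im(k)^2)/(re(k)^2 + im(k)^2))*(C2*sin(log(a)*Abs(im(k))/(re(k)^2 + im(k)^2)) + C3*cos(log(a)*im(k)/(re(k)^2 + im(k)^2)))


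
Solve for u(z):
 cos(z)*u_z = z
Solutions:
 u(z) = C1 + Integral(z/cos(z), z)


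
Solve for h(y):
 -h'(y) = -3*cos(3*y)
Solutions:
 h(y) = C1 + sin(3*y)


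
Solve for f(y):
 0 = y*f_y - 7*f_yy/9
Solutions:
 f(y) = C1 + C2*erfi(3*sqrt(14)*y/14)


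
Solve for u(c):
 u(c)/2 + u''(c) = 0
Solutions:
 u(c) = C1*sin(sqrt(2)*c/2) + C2*cos(sqrt(2)*c/2)


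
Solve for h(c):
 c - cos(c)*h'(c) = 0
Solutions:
 h(c) = C1 + Integral(c/cos(c), c)


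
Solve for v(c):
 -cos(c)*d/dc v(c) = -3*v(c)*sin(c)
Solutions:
 v(c) = C1/cos(c)^3


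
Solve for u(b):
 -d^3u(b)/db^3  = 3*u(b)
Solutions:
 u(b) = C3*exp(-3^(1/3)*b) + (C1*sin(3^(5/6)*b/2) + C2*cos(3^(5/6)*b/2))*exp(3^(1/3)*b/2)


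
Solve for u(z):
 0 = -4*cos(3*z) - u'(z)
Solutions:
 u(z) = C1 - 4*sin(3*z)/3


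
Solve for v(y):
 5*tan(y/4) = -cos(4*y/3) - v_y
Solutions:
 v(y) = C1 + 20*log(cos(y/4)) - 3*sin(4*y/3)/4


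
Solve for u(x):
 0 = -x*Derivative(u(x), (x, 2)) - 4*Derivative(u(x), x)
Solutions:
 u(x) = C1 + C2/x^3


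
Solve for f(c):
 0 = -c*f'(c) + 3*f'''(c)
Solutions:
 f(c) = C1 + Integral(C2*airyai(3^(2/3)*c/3) + C3*airybi(3^(2/3)*c/3), c)


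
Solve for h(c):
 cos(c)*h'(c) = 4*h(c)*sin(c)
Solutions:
 h(c) = C1/cos(c)^4


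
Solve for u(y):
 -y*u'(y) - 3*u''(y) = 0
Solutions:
 u(y) = C1 + C2*erf(sqrt(6)*y/6)


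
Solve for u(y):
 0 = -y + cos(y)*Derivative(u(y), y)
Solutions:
 u(y) = C1 + Integral(y/cos(y), y)


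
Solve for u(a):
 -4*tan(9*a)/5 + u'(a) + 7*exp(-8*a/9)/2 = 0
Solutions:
 u(a) = C1 + 2*log(tan(9*a)^2 + 1)/45 + 63*exp(-8*a/9)/16


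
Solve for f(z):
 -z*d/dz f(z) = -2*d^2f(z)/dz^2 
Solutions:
 f(z) = C1 + C2*erfi(z/2)


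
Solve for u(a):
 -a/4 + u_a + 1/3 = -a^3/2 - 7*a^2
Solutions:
 u(a) = C1 - a^4/8 - 7*a^3/3 + a^2/8 - a/3


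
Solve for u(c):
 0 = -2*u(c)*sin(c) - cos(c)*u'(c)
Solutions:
 u(c) = C1*cos(c)^2


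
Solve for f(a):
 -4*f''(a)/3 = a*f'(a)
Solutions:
 f(a) = C1 + C2*erf(sqrt(6)*a/4)


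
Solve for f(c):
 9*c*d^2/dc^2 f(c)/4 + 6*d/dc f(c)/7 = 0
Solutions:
 f(c) = C1 + C2*c^(13/21)


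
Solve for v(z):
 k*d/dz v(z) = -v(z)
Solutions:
 v(z) = C1*exp(-z/k)


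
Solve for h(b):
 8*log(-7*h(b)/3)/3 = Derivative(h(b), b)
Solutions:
 -3*Integral(1/(log(-_y) - log(3) + log(7)), (_y, h(b)))/8 = C1 - b


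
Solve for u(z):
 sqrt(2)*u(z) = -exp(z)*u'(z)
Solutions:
 u(z) = C1*exp(sqrt(2)*exp(-z))


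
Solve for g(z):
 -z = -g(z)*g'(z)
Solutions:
 g(z) = -sqrt(C1 + z^2)
 g(z) = sqrt(C1 + z^2)


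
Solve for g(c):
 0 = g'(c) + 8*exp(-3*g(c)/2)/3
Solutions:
 g(c) = 2*log(C1 - 4*c)/3
 g(c) = 2*log((-1 - sqrt(3)*I)*(C1 - 4*c)^(1/3)/2)
 g(c) = 2*log((-1 + sqrt(3)*I)*(C1 - 4*c)^(1/3)/2)


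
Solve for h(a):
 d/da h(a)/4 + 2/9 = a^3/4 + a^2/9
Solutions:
 h(a) = C1 + a^4/4 + 4*a^3/27 - 8*a/9


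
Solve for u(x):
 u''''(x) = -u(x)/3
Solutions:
 u(x) = (C1*sin(sqrt(2)*3^(3/4)*x/6) + C2*cos(sqrt(2)*3^(3/4)*x/6))*exp(-sqrt(2)*3^(3/4)*x/6) + (C3*sin(sqrt(2)*3^(3/4)*x/6) + C4*cos(sqrt(2)*3^(3/4)*x/6))*exp(sqrt(2)*3^(3/4)*x/6)


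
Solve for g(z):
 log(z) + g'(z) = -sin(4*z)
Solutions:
 g(z) = C1 - z*log(z) + z + cos(4*z)/4


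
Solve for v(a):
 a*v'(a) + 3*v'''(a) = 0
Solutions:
 v(a) = C1 + Integral(C2*airyai(-3^(2/3)*a/3) + C3*airybi(-3^(2/3)*a/3), a)


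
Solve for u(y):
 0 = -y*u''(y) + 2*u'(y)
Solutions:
 u(y) = C1 + C2*y^3


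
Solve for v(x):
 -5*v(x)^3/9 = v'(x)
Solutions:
 v(x) = -3*sqrt(2)*sqrt(-1/(C1 - 5*x))/2
 v(x) = 3*sqrt(2)*sqrt(-1/(C1 - 5*x))/2


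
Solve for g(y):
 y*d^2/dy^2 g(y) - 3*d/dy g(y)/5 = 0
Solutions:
 g(y) = C1 + C2*y^(8/5)


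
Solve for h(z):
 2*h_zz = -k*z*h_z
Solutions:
 h(z) = Piecewise((-sqrt(pi)*C1*erf(sqrt(k)*z/2)/sqrt(k) - C2, (k > 0) | (k < 0)), (-C1*z - C2, True))


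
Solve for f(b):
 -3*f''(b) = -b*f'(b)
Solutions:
 f(b) = C1 + C2*erfi(sqrt(6)*b/6)


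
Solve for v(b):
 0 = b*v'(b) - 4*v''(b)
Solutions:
 v(b) = C1 + C2*erfi(sqrt(2)*b/4)


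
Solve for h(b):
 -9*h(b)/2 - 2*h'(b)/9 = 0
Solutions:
 h(b) = C1*exp(-81*b/4)


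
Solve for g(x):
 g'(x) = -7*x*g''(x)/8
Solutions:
 g(x) = C1 + C2/x^(1/7)


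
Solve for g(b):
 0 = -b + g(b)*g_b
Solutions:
 g(b) = -sqrt(C1 + b^2)
 g(b) = sqrt(C1 + b^2)


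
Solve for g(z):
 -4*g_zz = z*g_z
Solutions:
 g(z) = C1 + C2*erf(sqrt(2)*z/4)


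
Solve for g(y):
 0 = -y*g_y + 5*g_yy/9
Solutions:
 g(y) = C1 + C2*erfi(3*sqrt(10)*y/10)


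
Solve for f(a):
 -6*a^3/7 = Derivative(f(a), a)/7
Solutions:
 f(a) = C1 - 3*a^4/2


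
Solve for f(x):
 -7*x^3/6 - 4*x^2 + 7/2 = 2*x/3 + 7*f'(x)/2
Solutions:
 f(x) = C1 - x^4/12 - 8*x^3/21 - 2*x^2/21 + x


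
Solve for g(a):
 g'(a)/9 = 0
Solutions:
 g(a) = C1


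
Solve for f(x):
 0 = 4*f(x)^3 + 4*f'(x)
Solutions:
 f(x) = -sqrt(2)*sqrt(-1/(C1 - x))/2
 f(x) = sqrt(2)*sqrt(-1/(C1 - x))/2


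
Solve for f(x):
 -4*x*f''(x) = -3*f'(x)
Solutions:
 f(x) = C1 + C2*x^(7/4)


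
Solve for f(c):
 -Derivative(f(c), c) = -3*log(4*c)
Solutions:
 f(c) = C1 + 3*c*log(c) - 3*c + c*log(64)


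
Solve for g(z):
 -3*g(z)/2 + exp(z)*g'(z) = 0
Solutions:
 g(z) = C1*exp(-3*exp(-z)/2)


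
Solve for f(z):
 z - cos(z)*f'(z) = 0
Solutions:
 f(z) = C1 + Integral(z/cos(z), z)


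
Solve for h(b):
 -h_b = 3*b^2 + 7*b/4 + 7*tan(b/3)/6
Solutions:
 h(b) = C1 - b^3 - 7*b^2/8 + 7*log(cos(b/3))/2


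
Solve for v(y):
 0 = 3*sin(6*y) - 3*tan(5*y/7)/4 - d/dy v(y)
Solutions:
 v(y) = C1 + 21*log(cos(5*y/7))/20 - cos(6*y)/2


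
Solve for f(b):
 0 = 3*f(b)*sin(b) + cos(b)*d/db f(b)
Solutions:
 f(b) = C1*cos(b)^3


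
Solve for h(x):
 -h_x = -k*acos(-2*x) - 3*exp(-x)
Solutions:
 h(x) = C1 + k*x*acos(-2*x) + k*sqrt(1 - 4*x^2)/2 - 3*exp(-x)


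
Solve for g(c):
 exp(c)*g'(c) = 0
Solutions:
 g(c) = C1


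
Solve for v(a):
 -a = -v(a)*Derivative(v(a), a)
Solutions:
 v(a) = -sqrt(C1 + a^2)
 v(a) = sqrt(C1 + a^2)


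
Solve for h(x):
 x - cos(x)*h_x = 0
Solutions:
 h(x) = C1 + Integral(x/cos(x), x)


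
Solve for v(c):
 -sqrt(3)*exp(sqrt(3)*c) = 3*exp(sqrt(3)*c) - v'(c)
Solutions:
 v(c) = C1 + exp(sqrt(3)*c) + sqrt(3)*exp(sqrt(3)*c)


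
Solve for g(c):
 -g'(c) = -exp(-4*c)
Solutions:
 g(c) = C1 - exp(-4*c)/4


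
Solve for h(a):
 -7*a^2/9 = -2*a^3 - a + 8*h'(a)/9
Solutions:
 h(a) = C1 + 9*a^4/16 - 7*a^3/24 + 9*a^2/16


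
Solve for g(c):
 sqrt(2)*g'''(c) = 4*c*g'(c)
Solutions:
 g(c) = C1 + Integral(C2*airyai(sqrt(2)*c) + C3*airybi(sqrt(2)*c), c)


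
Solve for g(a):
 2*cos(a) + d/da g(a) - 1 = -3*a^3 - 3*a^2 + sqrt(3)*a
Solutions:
 g(a) = C1 - 3*a^4/4 - a^3 + sqrt(3)*a^2/2 + a - 2*sin(a)


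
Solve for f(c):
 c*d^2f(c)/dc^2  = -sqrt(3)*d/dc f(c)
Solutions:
 f(c) = C1 + C2*c^(1 - sqrt(3))


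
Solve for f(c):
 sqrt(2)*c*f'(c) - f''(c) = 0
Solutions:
 f(c) = C1 + C2*erfi(2^(3/4)*c/2)


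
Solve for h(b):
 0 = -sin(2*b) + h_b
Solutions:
 h(b) = C1 - cos(2*b)/2


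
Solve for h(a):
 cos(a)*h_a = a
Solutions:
 h(a) = C1 + Integral(a/cos(a), a)


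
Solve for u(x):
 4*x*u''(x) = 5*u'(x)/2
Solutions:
 u(x) = C1 + C2*x^(13/8)


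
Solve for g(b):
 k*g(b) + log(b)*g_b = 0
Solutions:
 g(b) = C1*exp(-k*li(b))


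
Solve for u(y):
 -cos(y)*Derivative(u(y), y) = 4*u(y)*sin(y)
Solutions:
 u(y) = C1*cos(y)^4


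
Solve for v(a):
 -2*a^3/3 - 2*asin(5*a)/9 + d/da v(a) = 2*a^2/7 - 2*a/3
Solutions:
 v(a) = C1 + a^4/6 + 2*a^3/21 - a^2/3 + 2*a*asin(5*a)/9 + 2*sqrt(1 - 25*a^2)/45


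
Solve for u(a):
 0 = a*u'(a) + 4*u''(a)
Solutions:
 u(a) = C1 + C2*erf(sqrt(2)*a/4)


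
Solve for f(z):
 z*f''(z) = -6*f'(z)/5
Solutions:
 f(z) = C1 + C2/z^(1/5)


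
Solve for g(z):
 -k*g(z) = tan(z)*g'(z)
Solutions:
 g(z) = C1*exp(-k*log(sin(z)))


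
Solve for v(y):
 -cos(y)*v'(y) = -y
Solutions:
 v(y) = C1 + Integral(y/cos(y), y)


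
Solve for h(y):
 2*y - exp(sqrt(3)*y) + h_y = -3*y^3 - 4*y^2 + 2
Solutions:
 h(y) = C1 - 3*y^4/4 - 4*y^3/3 - y^2 + 2*y + sqrt(3)*exp(sqrt(3)*y)/3


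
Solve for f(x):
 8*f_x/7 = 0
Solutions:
 f(x) = C1


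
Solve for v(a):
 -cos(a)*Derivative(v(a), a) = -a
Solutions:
 v(a) = C1 + Integral(a/cos(a), a)


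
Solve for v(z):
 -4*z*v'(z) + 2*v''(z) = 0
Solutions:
 v(z) = C1 + C2*erfi(z)


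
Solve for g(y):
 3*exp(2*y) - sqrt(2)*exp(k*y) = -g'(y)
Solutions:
 g(y) = C1 - 3*exp(2*y)/2 + sqrt(2)*exp(k*y)/k


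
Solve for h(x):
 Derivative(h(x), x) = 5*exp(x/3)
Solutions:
 h(x) = C1 + 15*exp(x/3)


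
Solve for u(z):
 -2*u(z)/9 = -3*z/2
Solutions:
 u(z) = 27*z/4


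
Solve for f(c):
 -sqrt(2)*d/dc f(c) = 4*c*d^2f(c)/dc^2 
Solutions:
 f(c) = C1 + C2*c^(1 - sqrt(2)/4)


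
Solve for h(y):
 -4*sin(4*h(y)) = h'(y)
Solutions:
 h(y) = -acos((-C1 - exp(32*y))/(C1 - exp(32*y)))/4 + pi/2
 h(y) = acos((-C1 - exp(32*y))/(C1 - exp(32*y)))/4


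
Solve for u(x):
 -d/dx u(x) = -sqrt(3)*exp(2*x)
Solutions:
 u(x) = C1 + sqrt(3)*exp(2*x)/2


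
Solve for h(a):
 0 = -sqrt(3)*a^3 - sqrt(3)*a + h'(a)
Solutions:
 h(a) = C1 + sqrt(3)*a^4/4 + sqrt(3)*a^2/2


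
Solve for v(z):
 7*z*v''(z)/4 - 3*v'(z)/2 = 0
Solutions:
 v(z) = C1 + C2*z^(13/7)


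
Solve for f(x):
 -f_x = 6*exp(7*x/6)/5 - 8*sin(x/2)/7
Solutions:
 f(x) = C1 - 36*exp(7*x/6)/35 - 16*cos(x/2)/7


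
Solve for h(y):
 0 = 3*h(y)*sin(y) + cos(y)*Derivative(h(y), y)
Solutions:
 h(y) = C1*cos(y)^3


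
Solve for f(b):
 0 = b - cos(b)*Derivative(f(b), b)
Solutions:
 f(b) = C1 + Integral(b/cos(b), b)


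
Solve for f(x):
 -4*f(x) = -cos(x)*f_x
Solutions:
 f(x) = C1*(sin(x)^2 + 2*sin(x) + 1)/(sin(x)^2 - 2*sin(x) + 1)


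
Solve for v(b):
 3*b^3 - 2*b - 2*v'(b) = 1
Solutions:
 v(b) = C1 + 3*b^4/8 - b^2/2 - b/2


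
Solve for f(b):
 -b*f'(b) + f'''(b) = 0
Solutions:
 f(b) = C1 + Integral(C2*airyai(b) + C3*airybi(b), b)


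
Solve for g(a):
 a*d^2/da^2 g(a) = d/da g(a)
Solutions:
 g(a) = C1 + C2*a^2


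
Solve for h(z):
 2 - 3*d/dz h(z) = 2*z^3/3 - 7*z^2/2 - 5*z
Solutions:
 h(z) = C1 - z^4/18 + 7*z^3/18 + 5*z^2/6 + 2*z/3


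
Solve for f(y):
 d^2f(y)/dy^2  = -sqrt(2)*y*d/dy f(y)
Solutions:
 f(y) = C1 + C2*erf(2^(3/4)*y/2)


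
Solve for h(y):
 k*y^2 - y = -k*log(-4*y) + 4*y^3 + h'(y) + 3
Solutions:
 h(y) = C1 + k*y^3/3 + k*y*log(-y) - y^4 - y^2/2 + y*(-k + 2*k*log(2) - 3)


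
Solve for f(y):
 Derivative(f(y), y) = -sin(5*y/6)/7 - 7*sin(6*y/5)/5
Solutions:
 f(y) = C1 + 6*cos(5*y/6)/35 + 7*cos(6*y/5)/6


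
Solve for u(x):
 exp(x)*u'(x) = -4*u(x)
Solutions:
 u(x) = C1*exp(4*exp(-x))


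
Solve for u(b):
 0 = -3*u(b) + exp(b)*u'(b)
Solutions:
 u(b) = C1*exp(-3*exp(-b))


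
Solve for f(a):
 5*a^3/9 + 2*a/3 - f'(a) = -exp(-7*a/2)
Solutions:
 f(a) = C1 + 5*a^4/36 + a^2/3 - 2*exp(-7*a/2)/7


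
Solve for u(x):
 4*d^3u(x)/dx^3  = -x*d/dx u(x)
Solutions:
 u(x) = C1 + Integral(C2*airyai(-2^(1/3)*x/2) + C3*airybi(-2^(1/3)*x/2), x)


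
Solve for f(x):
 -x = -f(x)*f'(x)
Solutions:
 f(x) = -sqrt(C1 + x^2)
 f(x) = sqrt(C1 + x^2)


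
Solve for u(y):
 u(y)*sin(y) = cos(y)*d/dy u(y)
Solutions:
 u(y) = C1/cos(y)


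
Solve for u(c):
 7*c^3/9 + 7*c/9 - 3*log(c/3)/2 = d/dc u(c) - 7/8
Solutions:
 u(c) = C1 + 7*c^4/36 + 7*c^2/18 - 3*c*log(c)/2 + 3*c*log(3)/2 + 19*c/8


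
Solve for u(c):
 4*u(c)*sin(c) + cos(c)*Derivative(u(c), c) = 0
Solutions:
 u(c) = C1*cos(c)^4


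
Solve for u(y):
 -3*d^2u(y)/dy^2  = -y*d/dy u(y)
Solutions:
 u(y) = C1 + C2*erfi(sqrt(6)*y/6)


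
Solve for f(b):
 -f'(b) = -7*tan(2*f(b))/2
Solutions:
 f(b) = -asin(C1*exp(7*b))/2 + pi/2
 f(b) = asin(C1*exp(7*b))/2


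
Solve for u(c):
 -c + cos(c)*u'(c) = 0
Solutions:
 u(c) = C1 + Integral(c/cos(c), c)


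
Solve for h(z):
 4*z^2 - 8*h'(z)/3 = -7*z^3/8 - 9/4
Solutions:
 h(z) = C1 + 21*z^4/256 + z^3/2 + 27*z/32


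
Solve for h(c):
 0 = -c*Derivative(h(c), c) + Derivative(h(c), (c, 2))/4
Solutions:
 h(c) = C1 + C2*erfi(sqrt(2)*c)


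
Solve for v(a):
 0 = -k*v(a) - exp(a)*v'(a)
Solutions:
 v(a) = C1*exp(k*exp(-a))


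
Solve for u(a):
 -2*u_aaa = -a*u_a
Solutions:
 u(a) = C1 + Integral(C2*airyai(2^(2/3)*a/2) + C3*airybi(2^(2/3)*a/2), a)


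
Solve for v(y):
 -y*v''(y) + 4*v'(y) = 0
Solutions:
 v(y) = C1 + C2*y^5


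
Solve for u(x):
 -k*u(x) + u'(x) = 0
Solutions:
 u(x) = C1*exp(k*x)


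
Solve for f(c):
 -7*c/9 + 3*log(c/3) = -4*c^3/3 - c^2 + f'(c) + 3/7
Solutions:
 f(c) = C1 + c^4/3 + c^3/3 - 7*c^2/18 + 3*c*log(c) - 24*c/7 - 3*c*log(3)


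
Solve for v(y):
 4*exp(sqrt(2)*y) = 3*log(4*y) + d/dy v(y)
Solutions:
 v(y) = C1 - 3*y*log(y) + 3*y*(1 - 2*log(2)) + 2*sqrt(2)*exp(sqrt(2)*y)


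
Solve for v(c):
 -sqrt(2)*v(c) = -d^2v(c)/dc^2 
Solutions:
 v(c) = C1*exp(-2^(1/4)*c) + C2*exp(2^(1/4)*c)
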